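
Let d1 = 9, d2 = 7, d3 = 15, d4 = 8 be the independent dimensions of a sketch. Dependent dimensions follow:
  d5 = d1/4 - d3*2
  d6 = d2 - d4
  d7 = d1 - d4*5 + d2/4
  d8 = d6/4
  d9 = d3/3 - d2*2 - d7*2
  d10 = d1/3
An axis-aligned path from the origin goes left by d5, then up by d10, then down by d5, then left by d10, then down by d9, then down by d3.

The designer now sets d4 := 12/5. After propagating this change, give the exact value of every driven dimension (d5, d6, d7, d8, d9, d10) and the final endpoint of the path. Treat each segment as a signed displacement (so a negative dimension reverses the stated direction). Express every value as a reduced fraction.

Apply edit: d4 := 12/5
  d5 = d1/4 - d3*2 = -111/4
  d6 = d2 - d4 = 23/5
  d7 = d1 - d4*5 + d2/4 = -5/4
  d8 = d6/4 = 23/20
  d9 = d3/3 - d2*2 - d7*2 = -13/2
  d10 = d1/3 = 3
Walk from origin (0, 0):
  seg 1: left by d5 = -111/4 → (111/4, 0)
  seg 2: up by d10 = 3 → (111/4, 3)
  seg 3: down by d5 = -111/4 → (111/4, 123/4)
  seg 4: left by d10 = 3 → (99/4, 123/4)
  seg 5: down by d9 = -13/2 → (99/4, 149/4)
  seg 6: down by d3 = 15 → (99/4, 89/4)

d5 = -111/4
d6 = 23/5
d7 = -5/4
d8 = 23/20
d9 = -13/2
d10 = 3
endpoint = (99/4, 89/4)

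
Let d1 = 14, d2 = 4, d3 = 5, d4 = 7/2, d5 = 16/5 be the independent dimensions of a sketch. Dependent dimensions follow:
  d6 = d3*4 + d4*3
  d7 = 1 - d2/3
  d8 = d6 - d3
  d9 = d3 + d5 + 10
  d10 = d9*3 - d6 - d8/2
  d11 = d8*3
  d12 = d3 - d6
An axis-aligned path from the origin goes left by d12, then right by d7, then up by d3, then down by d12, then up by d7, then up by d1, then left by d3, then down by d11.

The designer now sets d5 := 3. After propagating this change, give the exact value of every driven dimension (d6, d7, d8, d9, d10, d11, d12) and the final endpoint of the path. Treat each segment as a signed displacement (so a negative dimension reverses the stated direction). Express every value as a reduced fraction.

d6 = 61/2
d7 = -1/3
d8 = 51/2
d9 = 18
d10 = 43/4
d11 = 153/2
d12 = -51/2
endpoint = (121/6, -97/3)

Apply edit: d5 := 3
  d6 = d3*4 + d4*3 = 61/2
  d7 = 1 - d2/3 = -1/3
  d8 = d6 - d3 = 51/2
  d9 = d3 + d5 + 10 = 18
  d10 = d9*3 - d6 - d8/2 = 43/4
  d11 = d8*3 = 153/2
  d12 = d3 - d6 = -51/2
Walk from origin (0, 0):
  seg 1: left by d12 = -51/2 → (51/2, 0)
  seg 2: right by d7 = -1/3 → (151/6, 0)
  seg 3: up by d3 = 5 → (151/6, 5)
  seg 4: down by d12 = -51/2 → (151/6, 61/2)
  seg 5: up by d7 = -1/3 → (151/6, 181/6)
  seg 6: up by d1 = 14 → (151/6, 265/6)
  seg 7: left by d3 = 5 → (121/6, 265/6)
  seg 8: down by d11 = 153/2 → (121/6, -97/3)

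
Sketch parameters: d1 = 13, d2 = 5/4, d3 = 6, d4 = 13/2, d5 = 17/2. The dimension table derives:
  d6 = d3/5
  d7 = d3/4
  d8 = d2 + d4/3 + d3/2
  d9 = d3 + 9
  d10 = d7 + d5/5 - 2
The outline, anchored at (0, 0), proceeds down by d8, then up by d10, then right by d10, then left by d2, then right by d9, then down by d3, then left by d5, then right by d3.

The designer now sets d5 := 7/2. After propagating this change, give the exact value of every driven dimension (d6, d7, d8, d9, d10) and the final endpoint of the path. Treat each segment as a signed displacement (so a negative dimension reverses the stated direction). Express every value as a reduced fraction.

d6 = 6/5
d7 = 3/2
d8 = 77/12
d9 = 15
d10 = 1/5
endpoint = (329/20, -733/60)

Apply edit: d5 := 7/2
  d6 = d3/5 = 6/5
  d7 = d3/4 = 3/2
  d8 = d2 + d4/3 + d3/2 = 77/12
  d9 = d3 + 9 = 15
  d10 = d7 + d5/5 - 2 = 1/5
Walk from origin (0, 0):
  seg 1: down by d8 = 77/12 → (0, -77/12)
  seg 2: up by d10 = 1/5 → (0, -373/60)
  seg 3: right by d10 = 1/5 → (1/5, -373/60)
  seg 4: left by d2 = 5/4 → (-21/20, -373/60)
  seg 5: right by d9 = 15 → (279/20, -373/60)
  seg 6: down by d3 = 6 → (279/20, -733/60)
  seg 7: left by d5 = 7/2 → (209/20, -733/60)
  seg 8: right by d3 = 6 → (329/20, -733/60)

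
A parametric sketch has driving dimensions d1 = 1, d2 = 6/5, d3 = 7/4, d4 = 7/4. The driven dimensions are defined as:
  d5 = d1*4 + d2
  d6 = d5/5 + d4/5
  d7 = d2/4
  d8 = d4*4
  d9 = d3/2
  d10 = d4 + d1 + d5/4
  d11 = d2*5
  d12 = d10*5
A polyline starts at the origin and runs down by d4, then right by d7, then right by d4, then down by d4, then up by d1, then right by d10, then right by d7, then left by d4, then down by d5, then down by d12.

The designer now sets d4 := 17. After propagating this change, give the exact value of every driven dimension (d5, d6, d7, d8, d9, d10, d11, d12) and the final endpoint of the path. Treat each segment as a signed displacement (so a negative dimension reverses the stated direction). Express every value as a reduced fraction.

d5 = 26/5
d6 = 111/25
d7 = 3/10
d8 = 68
d9 = 7/8
d10 = 193/10
d11 = 6
d12 = 193/2
endpoint = (199/10, -1347/10)

Apply edit: d4 := 17
  d5 = d1*4 + d2 = 26/5
  d6 = d5/5 + d4/5 = 111/25
  d7 = d2/4 = 3/10
  d8 = d4*4 = 68
  d9 = d3/2 = 7/8
  d10 = d4 + d1 + d5/4 = 193/10
  d11 = d2*5 = 6
  d12 = d10*5 = 193/2
Walk from origin (0, 0):
  seg 1: down by d4 = 17 → (0, -17)
  seg 2: right by d7 = 3/10 → (3/10, -17)
  seg 3: right by d4 = 17 → (173/10, -17)
  seg 4: down by d4 = 17 → (173/10, -34)
  seg 5: up by d1 = 1 → (173/10, -33)
  seg 6: right by d10 = 193/10 → (183/5, -33)
  seg 7: right by d7 = 3/10 → (369/10, -33)
  seg 8: left by d4 = 17 → (199/10, -33)
  seg 9: down by d5 = 26/5 → (199/10, -191/5)
  seg 10: down by d12 = 193/2 → (199/10, -1347/10)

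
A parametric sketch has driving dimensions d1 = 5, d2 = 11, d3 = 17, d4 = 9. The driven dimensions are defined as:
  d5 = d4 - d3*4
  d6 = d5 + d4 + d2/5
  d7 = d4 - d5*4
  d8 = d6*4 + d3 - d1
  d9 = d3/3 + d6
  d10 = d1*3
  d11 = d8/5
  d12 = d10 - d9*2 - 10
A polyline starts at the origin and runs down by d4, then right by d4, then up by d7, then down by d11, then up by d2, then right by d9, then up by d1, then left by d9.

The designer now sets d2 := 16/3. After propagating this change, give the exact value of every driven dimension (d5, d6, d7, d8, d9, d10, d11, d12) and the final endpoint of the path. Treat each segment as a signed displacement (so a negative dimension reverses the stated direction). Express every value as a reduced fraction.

d5 = -59
d6 = -734/15
d7 = 245
d8 = -2756/15
d9 = -649/15
d10 = 15
d11 = -2756/75
d12 = 1373/15
endpoint = (9, 7077/25)

Apply edit: d2 := 16/3
  d5 = d4 - d3*4 = -59
  d6 = d5 + d4 + d2/5 = -734/15
  d7 = d4 - d5*4 = 245
  d8 = d6*4 + d3 - d1 = -2756/15
  d9 = d3/3 + d6 = -649/15
  d10 = d1*3 = 15
  d11 = d8/5 = -2756/75
  d12 = d10 - d9*2 - 10 = 1373/15
Walk from origin (0, 0):
  seg 1: down by d4 = 9 → (0, -9)
  seg 2: right by d4 = 9 → (9, -9)
  seg 3: up by d7 = 245 → (9, 236)
  seg 4: down by d11 = -2756/75 → (9, 20456/75)
  seg 5: up by d2 = 16/3 → (9, 6952/25)
  seg 6: right by d9 = -649/15 → (-514/15, 6952/25)
  seg 7: up by d1 = 5 → (-514/15, 7077/25)
  seg 8: left by d9 = -649/15 → (9, 7077/25)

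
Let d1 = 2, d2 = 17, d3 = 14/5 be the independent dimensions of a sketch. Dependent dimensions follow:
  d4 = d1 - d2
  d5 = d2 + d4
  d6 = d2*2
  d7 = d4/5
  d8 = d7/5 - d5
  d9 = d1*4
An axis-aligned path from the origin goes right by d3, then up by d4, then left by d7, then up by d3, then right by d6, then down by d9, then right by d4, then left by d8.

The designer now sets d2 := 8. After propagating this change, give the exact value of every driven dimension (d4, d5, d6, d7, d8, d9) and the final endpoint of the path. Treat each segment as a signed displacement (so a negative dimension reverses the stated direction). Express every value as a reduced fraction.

Apply edit: d2 := 8
  d4 = d1 - d2 = -6
  d5 = d2 + d4 = 2
  d6 = d2*2 = 16
  d7 = d4/5 = -6/5
  d8 = d7/5 - d5 = -56/25
  d9 = d1*4 = 8
Walk from origin (0, 0):
  seg 1: right by d3 = 14/5 → (14/5, 0)
  seg 2: up by d4 = -6 → (14/5, -6)
  seg 3: left by d7 = -6/5 → (4, -6)
  seg 4: up by d3 = 14/5 → (4, -16/5)
  seg 5: right by d6 = 16 → (20, -16/5)
  seg 6: down by d9 = 8 → (20, -56/5)
  seg 7: right by d4 = -6 → (14, -56/5)
  seg 8: left by d8 = -56/25 → (406/25, -56/5)

d4 = -6
d5 = 2
d6 = 16
d7 = -6/5
d8 = -56/25
d9 = 8
endpoint = (406/25, -56/5)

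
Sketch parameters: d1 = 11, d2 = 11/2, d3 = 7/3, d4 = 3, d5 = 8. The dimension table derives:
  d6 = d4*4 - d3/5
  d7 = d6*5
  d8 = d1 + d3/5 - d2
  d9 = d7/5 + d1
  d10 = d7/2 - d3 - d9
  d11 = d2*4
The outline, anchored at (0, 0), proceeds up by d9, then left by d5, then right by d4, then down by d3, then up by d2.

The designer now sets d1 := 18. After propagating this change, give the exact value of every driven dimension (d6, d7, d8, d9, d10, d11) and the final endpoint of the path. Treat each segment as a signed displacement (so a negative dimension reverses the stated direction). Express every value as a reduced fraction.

Apply edit: d1 := 18
  d6 = d4*4 - d3/5 = 173/15
  d7 = d6*5 = 173/3
  d8 = d1 + d3/5 - d2 = 389/30
  d9 = d7/5 + d1 = 443/15
  d10 = d7/2 - d3 - d9 = -91/30
  d11 = d2*4 = 22
Walk from origin (0, 0):
  seg 1: up by d9 = 443/15 → (0, 443/15)
  seg 2: left by d5 = 8 → (-8, 443/15)
  seg 3: right by d4 = 3 → (-5, 443/15)
  seg 4: down by d3 = 7/3 → (-5, 136/5)
  seg 5: up by d2 = 11/2 → (-5, 327/10)

d6 = 173/15
d7 = 173/3
d8 = 389/30
d9 = 443/15
d10 = -91/30
d11 = 22
endpoint = (-5, 327/10)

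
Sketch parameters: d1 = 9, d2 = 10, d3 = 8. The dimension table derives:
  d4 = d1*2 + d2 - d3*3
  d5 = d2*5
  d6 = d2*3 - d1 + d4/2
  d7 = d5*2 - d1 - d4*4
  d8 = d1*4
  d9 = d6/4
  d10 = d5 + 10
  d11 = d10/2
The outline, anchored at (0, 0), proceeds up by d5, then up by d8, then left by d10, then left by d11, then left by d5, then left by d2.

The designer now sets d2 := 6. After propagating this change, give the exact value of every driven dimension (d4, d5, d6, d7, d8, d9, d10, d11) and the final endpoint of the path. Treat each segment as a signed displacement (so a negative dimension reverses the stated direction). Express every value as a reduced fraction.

d4 = 0
d5 = 30
d6 = 9
d7 = 51
d8 = 36
d9 = 9/4
d10 = 40
d11 = 20
endpoint = (-96, 66)

Apply edit: d2 := 6
  d4 = d1*2 + d2 - d3*3 = 0
  d5 = d2*5 = 30
  d6 = d2*3 - d1 + d4/2 = 9
  d7 = d5*2 - d1 - d4*4 = 51
  d8 = d1*4 = 36
  d9 = d6/4 = 9/4
  d10 = d5 + 10 = 40
  d11 = d10/2 = 20
Walk from origin (0, 0):
  seg 1: up by d5 = 30 → (0, 30)
  seg 2: up by d8 = 36 → (0, 66)
  seg 3: left by d10 = 40 → (-40, 66)
  seg 4: left by d11 = 20 → (-60, 66)
  seg 5: left by d5 = 30 → (-90, 66)
  seg 6: left by d2 = 6 → (-96, 66)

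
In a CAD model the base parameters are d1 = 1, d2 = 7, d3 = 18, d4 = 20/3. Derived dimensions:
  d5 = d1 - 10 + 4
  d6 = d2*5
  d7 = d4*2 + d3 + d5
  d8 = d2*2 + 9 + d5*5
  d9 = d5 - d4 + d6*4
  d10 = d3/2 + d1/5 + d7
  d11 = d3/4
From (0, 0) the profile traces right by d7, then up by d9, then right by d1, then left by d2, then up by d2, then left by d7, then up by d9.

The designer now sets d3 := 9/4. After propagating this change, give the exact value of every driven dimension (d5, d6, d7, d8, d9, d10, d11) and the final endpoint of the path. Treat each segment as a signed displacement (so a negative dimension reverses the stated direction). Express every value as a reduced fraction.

Apply edit: d3 := 9/4
  d5 = d1 - 10 + 4 = -5
  d6 = d2*5 = 35
  d7 = d4*2 + d3 + d5 = 127/12
  d8 = d2*2 + 9 + d5*5 = -2
  d9 = d5 - d4 + d6*4 = 385/3
  d10 = d3/2 + d1/5 + d7 = 1429/120
  d11 = d3/4 = 9/16
Walk from origin (0, 0):
  seg 1: right by d7 = 127/12 → (127/12, 0)
  seg 2: up by d9 = 385/3 → (127/12, 385/3)
  seg 3: right by d1 = 1 → (139/12, 385/3)
  seg 4: left by d2 = 7 → (55/12, 385/3)
  seg 5: up by d2 = 7 → (55/12, 406/3)
  seg 6: left by d7 = 127/12 → (-6, 406/3)
  seg 7: up by d9 = 385/3 → (-6, 791/3)

d5 = -5
d6 = 35
d7 = 127/12
d8 = -2
d9 = 385/3
d10 = 1429/120
d11 = 9/16
endpoint = (-6, 791/3)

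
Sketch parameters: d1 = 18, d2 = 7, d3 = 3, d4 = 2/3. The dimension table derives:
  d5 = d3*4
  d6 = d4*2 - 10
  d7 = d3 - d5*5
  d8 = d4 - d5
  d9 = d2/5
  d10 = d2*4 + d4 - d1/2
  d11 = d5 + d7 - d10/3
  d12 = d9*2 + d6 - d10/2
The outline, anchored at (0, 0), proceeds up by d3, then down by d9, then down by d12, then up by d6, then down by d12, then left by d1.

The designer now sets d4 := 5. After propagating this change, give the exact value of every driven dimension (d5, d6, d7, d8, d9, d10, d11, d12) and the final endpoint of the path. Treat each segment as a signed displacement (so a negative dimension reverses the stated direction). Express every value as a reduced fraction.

Apply edit: d4 := 5
  d5 = d3*4 = 12
  d6 = d4*2 - 10 = 0
  d7 = d3 - d5*5 = -57
  d8 = d4 - d5 = -7
  d9 = d2/5 = 7/5
  d10 = d2*4 + d4 - d1/2 = 24
  d11 = d5 + d7 - d10/3 = -53
  d12 = d9*2 + d6 - d10/2 = -46/5
Walk from origin (0, 0):
  seg 1: up by d3 = 3 → (0, 3)
  seg 2: down by d9 = 7/5 → (0, 8/5)
  seg 3: down by d12 = -46/5 → (0, 54/5)
  seg 4: up by d6 = 0 → (0, 54/5)
  seg 5: down by d12 = -46/5 → (0, 20)
  seg 6: left by d1 = 18 → (-18, 20)

d5 = 12
d6 = 0
d7 = -57
d8 = -7
d9 = 7/5
d10 = 24
d11 = -53
d12 = -46/5
endpoint = (-18, 20)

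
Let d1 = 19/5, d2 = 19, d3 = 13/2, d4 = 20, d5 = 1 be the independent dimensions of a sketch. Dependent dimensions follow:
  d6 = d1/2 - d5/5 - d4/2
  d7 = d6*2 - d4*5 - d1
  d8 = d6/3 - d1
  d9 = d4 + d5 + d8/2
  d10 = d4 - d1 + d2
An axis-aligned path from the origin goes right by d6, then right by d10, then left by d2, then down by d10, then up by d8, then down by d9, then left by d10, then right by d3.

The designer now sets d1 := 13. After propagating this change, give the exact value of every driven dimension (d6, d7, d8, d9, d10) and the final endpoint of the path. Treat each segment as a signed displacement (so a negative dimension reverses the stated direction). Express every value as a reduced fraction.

d6 = -37/10
d7 = -602/5
d8 = -427/30
d9 = 833/60
d10 = 26
endpoint = (-81/5, -3247/60)

Apply edit: d1 := 13
  d6 = d1/2 - d5/5 - d4/2 = -37/10
  d7 = d6*2 - d4*5 - d1 = -602/5
  d8 = d6/3 - d1 = -427/30
  d9 = d4 + d5 + d8/2 = 833/60
  d10 = d4 - d1 + d2 = 26
Walk from origin (0, 0):
  seg 1: right by d6 = -37/10 → (-37/10, 0)
  seg 2: right by d10 = 26 → (223/10, 0)
  seg 3: left by d2 = 19 → (33/10, 0)
  seg 4: down by d10 = 26 → (33/10, -26)
  seg 5: up by d8 = -427/30 → (33/10, -1207/30)
  seg 6: down by d9 = 833/60 → (33/10, -3247/60)
  seg 7: left by d10 = 26 → (-227/10, -3247/60)
  seg 8: right by d3 = 13/2 → (-81/5, -3247/60)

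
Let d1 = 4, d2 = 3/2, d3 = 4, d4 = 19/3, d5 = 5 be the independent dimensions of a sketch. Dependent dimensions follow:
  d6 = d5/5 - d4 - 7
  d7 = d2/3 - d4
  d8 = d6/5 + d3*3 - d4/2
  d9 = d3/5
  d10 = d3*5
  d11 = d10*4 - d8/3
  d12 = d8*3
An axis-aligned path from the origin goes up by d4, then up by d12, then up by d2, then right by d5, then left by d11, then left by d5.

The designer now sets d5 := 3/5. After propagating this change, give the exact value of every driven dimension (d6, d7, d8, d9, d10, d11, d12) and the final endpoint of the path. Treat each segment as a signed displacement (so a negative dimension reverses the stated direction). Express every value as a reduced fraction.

Apply edit: d5 := 3/5
  d6 = d5/5 - d4 - 7 = -991/75
  d7 = d2/3 - d4 = -35/6
  d8 = d6/5 + d3*3 - d4/2 = 4643/750
  d9 = d3/5 = 4/5
  d10 = d3*5 = 20
  d11 = d10*4 - d8/3 = 175357/2250
  d12 = d8*3 = 4643/250
Walk from origin (0, 0):
  seg 1: up by d4 = 19/3 → (0, 19/3)
  seg 2: up by d12 = 4643/250 → (0, 18679/750)
  seg 3: up by d2 = 3/2 → (0, 9902/375)
  seg 4: right by d5 = 3/5 → (3/5, 9902/375)
  seg 5: left by d11 = 175357/2250 → (-174007/2250, 9902/375)
  seg 6: left by d5 = 3/5 → (-175357/2250, 9902/375)

d6 = -991/75
d7 = -35/6
d8 = 4643/750
d9 = 4/5
d10 = 20
d11 = 175357/2250
d12 = 4643/250
endpoint = (-175357/2250, 9902/375)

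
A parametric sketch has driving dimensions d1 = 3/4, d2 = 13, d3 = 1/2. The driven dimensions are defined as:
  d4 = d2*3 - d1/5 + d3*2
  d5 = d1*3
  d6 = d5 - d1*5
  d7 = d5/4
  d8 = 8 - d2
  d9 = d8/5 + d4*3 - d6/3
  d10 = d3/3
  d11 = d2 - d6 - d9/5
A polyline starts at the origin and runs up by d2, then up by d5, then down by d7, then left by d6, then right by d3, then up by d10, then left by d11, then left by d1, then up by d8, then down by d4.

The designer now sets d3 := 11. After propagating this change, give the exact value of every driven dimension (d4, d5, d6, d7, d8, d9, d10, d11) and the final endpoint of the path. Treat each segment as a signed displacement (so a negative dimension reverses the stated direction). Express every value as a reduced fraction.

d4 = 1217/20
d5 = 9/4
d6 = -3/2
d7 = 9/16
d8 = -5
d9 = 3641/20
d10 = 11/3
d11 = -2191/100
endpoint = (1683/50, -11399/240)

Apply edit: d3 := 11
  d4 = d2*3 - d1/5 + d3*2 = 1217/20
  d5 = d1*3 = 9/4
  d6 = d5 - d1*5 = -3/2
  d7 = d5/4 = 9/16
  d8 = 8 - d2 = -5
  d9 = d8/5 + d4*3 - d6/3 = 3641/20
  d10 = d3/3 = 11/3
  d11 = d2 - d6 - d9/5 = -2191/100
Walk from origin (0, 0):
  seg 1: up by d2 = 13 → (0, 13)
  seg 2: up by d5 = 9/4 → (0, 61/4)
  seg 3: down by d7 = 9/16 → (0, 235/16)
  seg 4: left by d6 = -3/2 → (3/2, 235/16)
  seg 5: right by d3 = 11 → (25/2, 235/16)
  seg 6: up by d10 = 11/3 → (25/2, 881/48)
  seg 7: left by d11 = -2191/100 → (3441/100, 881/48)
  seg 8: left by d1 = 3/4 → (1683/50, 881/48)
  seg 9: up by d8 = -5 → (1683/50, 641/48)
  seg 10: down by d4 = 1217/20 → (1683/50, -11399/240)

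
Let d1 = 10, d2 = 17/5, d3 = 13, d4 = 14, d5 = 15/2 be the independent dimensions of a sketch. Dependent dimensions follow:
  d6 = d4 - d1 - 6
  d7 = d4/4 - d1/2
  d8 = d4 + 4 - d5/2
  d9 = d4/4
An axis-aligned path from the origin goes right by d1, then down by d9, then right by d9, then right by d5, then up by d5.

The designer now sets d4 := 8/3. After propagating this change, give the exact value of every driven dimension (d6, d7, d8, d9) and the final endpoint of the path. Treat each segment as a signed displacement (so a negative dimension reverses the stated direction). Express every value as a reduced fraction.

d6 = -40/3
d7 = -13/3
d8 = 35/12
d9 = 2/3
endpoint = (109/6, 41/6)

Apply edit: d4 := 8/3
  d6 = d4 - d1 - 6 = -40/3
  d7 = d4/4 - d1/2 = -13/3
  d8 = d4 + 4 - d5/2 = 35/12
  d9 = d4/4 = 2/3
Walk from origin (0, 0):
  seg 1: right by d1 = 10 → (10, 0)
  seg 2: down by d9 = 2/3 → (10, -2/3)
  seg 3: right by d9 = 2/3 → (32/3, -2/3)
  seg 4: right by d5 = 15/2 → (109/6, -2/3)
  seg 5: up by d5 = 15/2 → (109/6, 41/6)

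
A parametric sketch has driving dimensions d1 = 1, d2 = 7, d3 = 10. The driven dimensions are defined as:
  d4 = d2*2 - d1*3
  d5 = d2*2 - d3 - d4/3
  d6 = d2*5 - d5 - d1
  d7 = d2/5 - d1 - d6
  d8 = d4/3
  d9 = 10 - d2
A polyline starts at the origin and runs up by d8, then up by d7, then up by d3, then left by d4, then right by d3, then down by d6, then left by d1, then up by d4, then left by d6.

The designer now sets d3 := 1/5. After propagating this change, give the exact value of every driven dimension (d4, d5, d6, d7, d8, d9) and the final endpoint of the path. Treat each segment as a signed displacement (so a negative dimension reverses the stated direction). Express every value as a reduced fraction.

Apply edit: d3 := 1/5
  d4 = d2*2 - d1*3 = 11
  d5 = d2*2 - d3 - d4/3 = 152/15
  d6 = d2*5 - d5 - d1 = 358/15
  d7 = d2/5 - d1 - d6 = -352/15
  d8 = d4/3 = 11/3
  d9 = 10 - d2 = 3
Walk from origin (0, 0):
  seg 1: up by d8 = 11/3 → (0, 11/3)
  seg 2: up by d7 = -352/15 → (0, -99/5)
  seg 3: up by d3 = 1/5 → (0, -98/5)
  seg 4: left by d4 = 11 → (-11, -98/5)
  seg 5: right by d3 = 1/5 → (-54/5, -98/5)
  seg 6: down by d6 = 358/15 → (-54/5, -652/15)
  seg 7: left by d1 = 1 → (-59/5, -652/15)
  seg 8: up by d4 = 11 → (-59/5, -487/15)
  seg 9: left by d6 = 358/15 → (-107/3, -487/15)

d4 = 11
d5 = 152/15
d6 = 358/15
d7 = -352/15
d8 = 11/3
d9 = 3
endpoint = (-107/3, -487/15)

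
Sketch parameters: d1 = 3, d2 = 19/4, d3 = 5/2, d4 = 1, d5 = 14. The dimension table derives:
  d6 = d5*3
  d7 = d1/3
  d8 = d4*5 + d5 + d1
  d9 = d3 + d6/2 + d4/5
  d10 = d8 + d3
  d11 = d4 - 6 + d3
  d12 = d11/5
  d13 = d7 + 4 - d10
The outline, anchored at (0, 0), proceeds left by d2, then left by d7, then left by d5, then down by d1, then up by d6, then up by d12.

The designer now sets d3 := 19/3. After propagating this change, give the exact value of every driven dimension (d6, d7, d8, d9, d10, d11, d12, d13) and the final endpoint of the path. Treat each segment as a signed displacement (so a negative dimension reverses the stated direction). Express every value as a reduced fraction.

d6 = 42
d7 = 1
d8 = 22
d9 = 413/15
d10 = 85/3
d11 = 4/3
d12 = 4/15
d13 = -70/3
endpoint = (-79/4, 589/15)

Apply edit: d3 := 19/3
  d6 = d5*3 = 42
  d7 = d1/3 = 1
  d8 = d4*5 + d5 + d1 = 22
  d9 = d3 + d6/2 + d4/5 = 413/15
  d10 = d8 + d3 = 85/3
  d11 = d4 - 6 + d3 = 4/3
  d12 = d11/5 = 4/15
  d13 = d7 + 4 - d10 = -70/3
Walk from origin (0, 0):
  seg 1: left by d2 = 19/4 → (-19/4, 0)
  seg 2: left by d7 = 1 → (-23/4, 0)
  seg 3: left by d5 = 14 → (-79/4, 0)
  seg 4: down by d1 = 3 → (-79/4, -3)
  seg 5: up by d6 = 42 → (-79/4, 39)
  seg 6: up by d12 = 4/15 → (-79/4, 589/15)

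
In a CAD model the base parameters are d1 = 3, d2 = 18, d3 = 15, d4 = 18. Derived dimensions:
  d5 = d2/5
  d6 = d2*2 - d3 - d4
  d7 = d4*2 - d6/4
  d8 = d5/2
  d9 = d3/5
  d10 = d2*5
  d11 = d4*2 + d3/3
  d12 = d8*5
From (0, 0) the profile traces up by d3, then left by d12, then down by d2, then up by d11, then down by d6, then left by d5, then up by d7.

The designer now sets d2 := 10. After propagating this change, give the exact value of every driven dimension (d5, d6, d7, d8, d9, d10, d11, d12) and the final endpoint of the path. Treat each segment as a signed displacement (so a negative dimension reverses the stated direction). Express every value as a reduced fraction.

Apply edit: d2 := 10
  d5 = d2/5 = 2
  d6 = d2*2 - d3 - d4 = -13
  d7 = d4*2 - d6/4 = 157/4
  d8 = d5/2 = 1
  d9 = d3/5 = 3
  d10 = d2*5 = 50
  d11 = d4*2 + d3/3 = 41
  d12 = d8*5 = 5
Walk from origin (0, 0):
  seg 1: up by d3 = 15 → (0, 15)
  seg 2: left by d12 = 5 → (-5, 15)
  seg 3: down by d2 = 10 → (-5, 5)
  seg 4: up by d11 = 41 → (-5, 46)
  seg 5: down by d6 = -13 → (-5, 59)
  seg 6: left by d5 = 2 → (-7, 59)
  seg 7: up by d7 = 157/4 → (-7, 393/4)

d5 = 2
d6 = -13
d7 = 157/4
d8 = 1
d9 = 3
d10 = 50
d11 = 41
d12 = 5
endpoint = (-7, 393/4)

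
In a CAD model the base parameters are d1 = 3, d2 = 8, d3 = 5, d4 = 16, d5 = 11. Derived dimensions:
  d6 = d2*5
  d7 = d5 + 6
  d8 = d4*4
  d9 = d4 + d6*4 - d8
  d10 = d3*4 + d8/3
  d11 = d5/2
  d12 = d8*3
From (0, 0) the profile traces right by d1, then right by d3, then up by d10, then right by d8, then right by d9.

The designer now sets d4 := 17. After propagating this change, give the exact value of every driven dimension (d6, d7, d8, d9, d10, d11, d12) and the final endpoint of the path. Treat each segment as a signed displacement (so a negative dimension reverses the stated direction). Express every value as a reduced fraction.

d6 = 40
d7 = 17
d8 = 68
d9 = 109
d10 = 128/3
d11 = 11/2
d12 = 204
endpoint = (185, 128/3)

Apply edit: d4 := 17
  d6 = d2*5 = 40
  d7 = d5 + 6 = 17
  d8 = d4*4 = 68
  d9 = d4 + d6*4 - d8 = 109
  d10 = d3*4 + d8/3 = 128/3
  d11 = d5/2 = 11/2
  d12 = d8*3 = 204
Walk from origin (0, 0):
  seg 1: right by d1 = 3 → (3, 0)
  seg 2: right by d3 = 5 → (8, 0)
  seg 3: up by d10 = 128/3 → (8, 128/3)
  seg 4: right by d8 = 68 → (76, 128/3)
  seg 5: right by d9 = 109 → (185, 128/3)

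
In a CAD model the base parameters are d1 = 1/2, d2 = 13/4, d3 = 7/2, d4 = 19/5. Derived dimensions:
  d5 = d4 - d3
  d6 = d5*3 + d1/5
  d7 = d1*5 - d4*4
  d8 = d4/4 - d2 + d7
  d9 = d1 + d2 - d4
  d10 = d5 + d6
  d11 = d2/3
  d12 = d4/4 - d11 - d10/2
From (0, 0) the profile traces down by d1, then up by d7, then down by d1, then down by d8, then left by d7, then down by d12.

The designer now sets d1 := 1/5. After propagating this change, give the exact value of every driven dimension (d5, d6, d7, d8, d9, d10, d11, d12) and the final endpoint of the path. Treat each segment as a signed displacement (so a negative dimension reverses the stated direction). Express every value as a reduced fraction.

d5 = 3/10
d6 = 47/50
d7 = -71/5
d8 = -33/2
d9 = -7/20
d10 = 31/25
d11 = 13/12
d12 = -113/150
endpoint = (71/5, 199/75)

Apply edit: d1 := 1/5
  d5 = d4 - d3 = 3/10
  d6 = d5*3 + d1/5 = 47/50
  d7 = d1*5 - d4*4 = -71/5
  d8 = d4/4 - d2 + d7 = -33/2
  d9 = d1 + d2 - d4 = -7/20
  d10 = d5 + d6 = 31/25
  d11 = d2/3 = 13/12
  d12 = d4/4 - d11 - d10/2 = -113/150
Walk from origin (0, 0):
  seg 1: down by d1 = 1/5 → (0, -1/5)
  seg 2: up by d7 = -71/5 → (0, -72/5)
  seg 3: down by d1 = 1/5 → (0, -73/5)
  seg 4: down by d8 = -33/2 → (0, 19/10)
  seg 5: left by d7 = -71/5 → (71/5, 19/10)
  seg 6: down by d12 = -113/150 → (71/5, 199/75)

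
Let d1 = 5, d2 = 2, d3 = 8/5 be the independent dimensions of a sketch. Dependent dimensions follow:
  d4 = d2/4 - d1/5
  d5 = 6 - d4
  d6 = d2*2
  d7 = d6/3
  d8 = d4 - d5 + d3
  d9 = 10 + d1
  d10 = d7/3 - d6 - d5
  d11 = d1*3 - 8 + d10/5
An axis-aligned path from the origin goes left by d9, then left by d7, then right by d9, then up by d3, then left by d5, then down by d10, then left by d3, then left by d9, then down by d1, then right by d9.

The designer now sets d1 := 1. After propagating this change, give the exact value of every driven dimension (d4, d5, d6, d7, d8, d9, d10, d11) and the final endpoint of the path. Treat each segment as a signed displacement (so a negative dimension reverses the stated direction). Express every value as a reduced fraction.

d4 = 3/10
d5 = 57/10
d6 = 4
d7 = 4/3
d8 = -19/5
d9 = 11
d10 = -833/90
d11 = -3083/450
endpoint = (-259/30, 887/90)

Apply edit: d1 := 1
  d4 = d2/4 - d1/5 = 3/10
  d5 = 6 - d4 = 57/10
  d6 = d2*2 = 4
  d7 = d6/3 = 4/3
  d8 = d4 - d5 + d3 = -19/5
  d9 = 10 + d1 = 11
  d10 = d7/3 - d6 - d5 = -833/90
  d11 = d1*3 - 8 + d10/5 = -3083/450
Walk from origin (0, 0):
  seg 1: left by d9 = 11 → (-11, 0)
  seg 2: left by d7 = 4/3 → (-37/3, 0)
  seg 3: right by d9 = 11 → (-4/3, 0)
  seg 4: up by d3 = 8/5 → (-4/3, 8/5)
  seg 5: left by d5 = 57/10 → (-211/30, 8/5)
  seg 6: down by d10 = -833/90 → (-211/30, 977/90)
  seg 7: left by d3 = 8/5 → (-259/30, 977/90)
  seg 8: left by d9 = 11 → (-589/30, 977/90)
  seg 9: down by d1 = 1 → (-589/30, 887/90)
  seg 10: right by d9 = 11 → (-259/30, 887/90)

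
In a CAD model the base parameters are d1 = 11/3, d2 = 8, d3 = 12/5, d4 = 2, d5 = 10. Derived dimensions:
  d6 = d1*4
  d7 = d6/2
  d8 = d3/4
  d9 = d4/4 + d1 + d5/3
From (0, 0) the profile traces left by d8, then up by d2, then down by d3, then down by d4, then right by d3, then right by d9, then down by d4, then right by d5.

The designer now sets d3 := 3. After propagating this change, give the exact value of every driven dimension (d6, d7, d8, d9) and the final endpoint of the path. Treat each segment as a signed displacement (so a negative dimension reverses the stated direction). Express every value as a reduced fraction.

d6 = 44/3
d7 = 22/3
d8 = 3/4
d9 = 15/2
endpoint = (79/4, 1)

Apply edit: d3 := 3
  d6 = d1*4 = 44/3
  d7 = d6/2 = 22/3
  d8 = d3/4 = 3/4
  d9 = d4/4 + d1 + d5/3 = 15/2
Walk from origin (0, 0):
  seg 1: left by d8 = 3/4 → (-3/4, 0)
  seg 2: up by d2 = 8 → (-3/4, 8)
  seg 3: down by d3 = 3 → (-3/4, 5)
  seg 4: down by d4 = 2 → (-3/4, 3)
  seg 5: right by d3 = 3 → (9/4, 3)
  seg 6: right by d9 = 15/2 → (39/4, 3)
  seg 7: down by d4 = 2 → (39/4, 1)
  seg 8: right by d5 = 10 → (79/4, 1)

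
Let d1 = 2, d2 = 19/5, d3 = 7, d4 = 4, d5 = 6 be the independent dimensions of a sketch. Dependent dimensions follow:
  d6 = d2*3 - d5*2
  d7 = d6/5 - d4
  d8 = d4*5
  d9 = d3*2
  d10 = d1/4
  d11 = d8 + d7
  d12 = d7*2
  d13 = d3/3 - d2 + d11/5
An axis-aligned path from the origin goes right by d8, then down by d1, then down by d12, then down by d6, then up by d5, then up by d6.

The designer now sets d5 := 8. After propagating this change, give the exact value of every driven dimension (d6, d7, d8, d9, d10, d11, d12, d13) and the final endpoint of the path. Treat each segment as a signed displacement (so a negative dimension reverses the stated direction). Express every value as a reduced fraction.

d6 = -23/5
d7 = -123/25
d8 = 20
d9 = 14
d10 = 1/2
d11 = 377/25
d12 = -246/25
d13 = 581/375
endpoint = (20, 396/25)

Apply edit: d5 := 8
  d6 = d2*3 - d5*2 = -23/5
  d7 = d6/5 - d4 = -123/25
  d8 = d4*5 = 20
  d9 = d3*2 = 14
  d10 = d1/4 = 1/2
  d11 = d8 + d7 = 377/25
  d12 = d7*2 = -246/25
  d13 = d3/3 - d2 + d11/5 = 581/375
Walk from origin (0, 0):
  seg 1: right by d8 = 20 → (20, 0)
  seg 2: down by d1 = 2 → (20, -2)
  seg 3: down by d12 = -246/25 → (20, 196/25)
  seg 4: down by d6 = -23/5 → (20, 311/25)
  seg 5: up by d5 = 8 → (20, 511/25)
  seg 6: up by d6 = -23/5 → (20, 396/25)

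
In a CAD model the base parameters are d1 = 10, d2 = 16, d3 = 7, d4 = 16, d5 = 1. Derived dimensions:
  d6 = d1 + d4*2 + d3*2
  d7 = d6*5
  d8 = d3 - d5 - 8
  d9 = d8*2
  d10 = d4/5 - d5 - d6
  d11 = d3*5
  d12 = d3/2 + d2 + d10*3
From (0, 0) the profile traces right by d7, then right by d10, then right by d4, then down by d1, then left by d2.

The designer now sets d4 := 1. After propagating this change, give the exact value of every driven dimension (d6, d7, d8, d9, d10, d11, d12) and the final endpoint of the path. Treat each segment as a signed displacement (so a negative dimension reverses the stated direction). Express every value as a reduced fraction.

Apply edit: d4 := 1
  d6 = d1 + d4*2 + d3*2 = 26
  d7 = d6*5 = 130
  d8 = d3 - d5 - 8 = -2
  d9 = d8*2 = -4
  d10 = d4/5 - d5 - d6 = -134/5
  d11 = d3*5 = 35
  d12 = d3/2 + d2 + d10*3 = -609/10
Walk from origin (0, 0):
  seg 1: right by d7 = 130 → (130, 0)
  seg 2: right by d10 = -134/5 → (516/5, 0)
  seg 3: right by d4 = 1 → (521/5, 0)
  seg 4: down by d1 = 10 → (521/5, -10)
  seg 5: left by d2 = 16 → (441/5, -10)

d6 = 26
d7 = 130
d8 = -2
d9 = -4
d10 = -134/5
d11 = 35
d12 = -609/10
endpoint = (441/5, -10)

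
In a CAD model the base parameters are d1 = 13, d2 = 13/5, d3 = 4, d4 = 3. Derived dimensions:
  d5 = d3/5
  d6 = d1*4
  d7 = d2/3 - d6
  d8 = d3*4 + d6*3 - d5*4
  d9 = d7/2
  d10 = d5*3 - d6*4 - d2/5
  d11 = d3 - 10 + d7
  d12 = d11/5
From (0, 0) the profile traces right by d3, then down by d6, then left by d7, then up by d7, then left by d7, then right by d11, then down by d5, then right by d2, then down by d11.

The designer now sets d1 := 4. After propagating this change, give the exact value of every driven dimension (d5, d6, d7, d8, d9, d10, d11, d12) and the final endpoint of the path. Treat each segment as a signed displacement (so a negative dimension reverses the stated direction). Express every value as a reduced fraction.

d5 = 4/5
d6 = 16
d7 = -227/15
d8 = 304/5
d9 = -227/30
d10 = -1553/25
d11 = -317/15
d12 = -317/75
endpoint = (236/15, -54/5)

Apply edit: d1 := 4
  d5 = d3/5 = 4/5
  d6 = d1*4 = 16
  d7 = d2/3 - d6 = -227/15
  d8 = d3*4 + d6*3 - d5*4 = 304/5
  d9 = d7/2 = -227/30
  d10 = d5*3 - d6*4 - d2/5 = -1553/25
  d11 = d3 - 10 + d7 = -317/15
  d12 = d11/5 = -317/75
Walk from origin (0, 0):
  seg 1: right by d3 = 4 → (4, 0)
  seg 2: down by d6 = 16 → (4, -16)
  seg 3: left by d7 = -227/15 → (287/15, -16)
  seg 4: up by d7 = -227/15 → (287/15, -467/15)
  seg 5: left by d7 = -227/15 → (514/15, -467/15)
  seg 6: right by d11 = -317/15 → (197/15, -467/15)
  seg 7: down by d5 = 4/5 → (197/15, -479/15)
  seg 8: right by d2 = 13/5 → (236/15, -479/15)
  seg 9: down by d11 = -317/15 → (236/15, -54/5)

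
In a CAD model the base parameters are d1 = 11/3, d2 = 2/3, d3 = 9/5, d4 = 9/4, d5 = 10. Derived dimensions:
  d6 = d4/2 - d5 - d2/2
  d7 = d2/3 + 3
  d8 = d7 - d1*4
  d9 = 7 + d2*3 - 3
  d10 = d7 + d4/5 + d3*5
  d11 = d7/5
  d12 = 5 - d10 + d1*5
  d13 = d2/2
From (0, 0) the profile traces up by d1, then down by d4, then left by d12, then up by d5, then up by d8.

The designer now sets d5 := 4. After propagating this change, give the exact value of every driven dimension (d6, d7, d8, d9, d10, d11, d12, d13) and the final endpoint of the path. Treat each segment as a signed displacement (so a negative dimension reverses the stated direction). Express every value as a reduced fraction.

Apply edit: d5 := 4
  d6 = d4/2 - d5 - d2/2 = -77/24
  d7 = d2/3 + 3 = 29/9
  d8 = d7 - d1*4 = -103/9
  d9 = 7 + d2*3 - 3 = 6
  d10 = d7 + d4/5 + d3*5 = 2281/180
  d11 = d7/5 = 29/45
  d12 = 5 - d10 + d1*5 = 1919/180
  d13 = d2/2 = 1/3
Walk from origin (0, 0):
  seg 1: up by d1 = 11/3 → (0, 11/3)
  seg 2: down by d4 = 9/4 → (0, 17/12)
  seg 3: left by d12 = 1919/180 → (-1919/180, 17/12)
  seg 4: up by d5 = 4 → (-1919/180, 65/12)
  seg 5: up by d8 = -103/9 → (-1919/180, -217/36)

d6 = -77/24
d7 = 29/9
d8 = -103/9
d9 = 6
d10 = 2281/180
d11 = 29/45
d12 = 1919/180
d13 = 1/3
endpoint = (-1919/180, -217/36)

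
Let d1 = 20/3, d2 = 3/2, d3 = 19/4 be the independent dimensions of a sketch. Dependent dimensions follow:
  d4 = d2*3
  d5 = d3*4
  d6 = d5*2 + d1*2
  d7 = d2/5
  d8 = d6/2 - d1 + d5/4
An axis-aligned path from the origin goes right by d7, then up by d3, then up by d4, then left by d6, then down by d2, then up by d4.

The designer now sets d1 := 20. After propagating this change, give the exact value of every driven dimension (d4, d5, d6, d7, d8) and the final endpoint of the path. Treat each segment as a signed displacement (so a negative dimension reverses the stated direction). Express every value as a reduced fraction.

Apply edit: d1 := 20
  d4 = d2*3 = 9/2
  d5 = d3*4 = 19
  d6 = d5*2 + d1*2 = 78
  d7 = d2/5 = 3/10
  d8 = d6/2 - d1 + d5/4 = 95/4
Walk from origin (0, 0):
  seg 1: right by d7 = 3/10 → (3/10, 0)
  seg 2: up by d3 = 19/4 → (3/10, 19/4)
  seg 3: up by d4 = 9/2 → (3/10, 37/4)
  seg 4: left by d6 = 78 → (-777/10, 37/4)
  seg 5: down by d2 = 3/2 → (-777/10, 31/4)
  seg 6: up by d4 = 9/2 → (-777/10, 49/4)

d4 = 9/2
d5 = 19
d6 = 78
d7 = 3/10
d8 = 95/4
endpoint = (-777/10, 49/4)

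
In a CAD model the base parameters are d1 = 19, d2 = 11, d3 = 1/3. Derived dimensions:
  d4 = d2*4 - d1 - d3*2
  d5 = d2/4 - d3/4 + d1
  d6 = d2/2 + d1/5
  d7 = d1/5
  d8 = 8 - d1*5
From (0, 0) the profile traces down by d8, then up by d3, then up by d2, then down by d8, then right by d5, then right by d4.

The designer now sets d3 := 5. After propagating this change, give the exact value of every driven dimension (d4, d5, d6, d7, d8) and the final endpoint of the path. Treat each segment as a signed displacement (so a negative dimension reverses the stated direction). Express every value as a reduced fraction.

d4 = 15
d5 = 41/2
d6 = 93/10
d7 = 19/5
d8 = -87
endpoint = (71/2, 190)

Apply edit: d3 := 5
  d4 = d2*4 - d1 - d3*2 = 15
  d5 = d2/4 - d3/4 + d1 = 41/2
  d6 = d2/2 + d1/5 = 93/10
  d7 = d1/5 = 19/5
  d8 = 8 - d1*5 = -87
Walk from origin (0, 0):
  seg 1: down by d8 = -87 → (0, 87)
  seg 2: up by d3 = 5 → (0, 92)
  seg 3: up by d2 = 11 → (0, 103)
  seg 4: down by d8 = -87 → (0, 190)
  seg 5: right by d5 = 41/2 → (41/2, 190)
  seg 6: right by d4 = 15 → (71/2, 190)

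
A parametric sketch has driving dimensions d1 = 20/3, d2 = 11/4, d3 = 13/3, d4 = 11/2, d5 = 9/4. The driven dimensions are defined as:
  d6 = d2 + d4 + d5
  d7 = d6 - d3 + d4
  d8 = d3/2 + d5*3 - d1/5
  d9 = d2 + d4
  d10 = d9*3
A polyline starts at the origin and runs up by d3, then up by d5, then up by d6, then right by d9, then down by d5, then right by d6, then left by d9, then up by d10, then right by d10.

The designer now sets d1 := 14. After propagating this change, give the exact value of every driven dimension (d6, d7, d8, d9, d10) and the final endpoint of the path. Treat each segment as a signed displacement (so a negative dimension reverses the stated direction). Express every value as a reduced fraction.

d6 = 21/2
d7 = 35/3
d8 = 367/60
d9 = 33/4
d10 = 99/4
endpoint = (141/4, 475/12)

Apply edit: d1 := 14
  d6 = d2 + d4 + d5 = 21/2
  d7 = d6 - d3 + d4 = 35/3
  d8 = d3/2 + d5*3 - d1/5 = 367/60
  d9 = d2 + d4 = 33/4
  d10 = d9*3 = 99/4
Walk from origin (0, 0):
  seg 1: up by d3 = 13/3 → (0, 13/3)
  seg 2: up by d5 = 9/4 → (0, 79/12)
  seg 3: up by d6 = 21/2 → (0, 205/12)
  seg 4: right by d9 = 33/4 → (33/4, 205/12)
  seg 5: down by d5 = 9/4 → (33/4, 89/6)
  seg 6: right by d6 = 21/2 → (75/4, 89/6)
  seg 7: left by d9 = 33/4 → (21/2, 89/6)
  seg 8: up by d10 = 99/4 → (21/2, 475/12)
  seg 9: right by d10 = 99/4 → (141/4, 475/12)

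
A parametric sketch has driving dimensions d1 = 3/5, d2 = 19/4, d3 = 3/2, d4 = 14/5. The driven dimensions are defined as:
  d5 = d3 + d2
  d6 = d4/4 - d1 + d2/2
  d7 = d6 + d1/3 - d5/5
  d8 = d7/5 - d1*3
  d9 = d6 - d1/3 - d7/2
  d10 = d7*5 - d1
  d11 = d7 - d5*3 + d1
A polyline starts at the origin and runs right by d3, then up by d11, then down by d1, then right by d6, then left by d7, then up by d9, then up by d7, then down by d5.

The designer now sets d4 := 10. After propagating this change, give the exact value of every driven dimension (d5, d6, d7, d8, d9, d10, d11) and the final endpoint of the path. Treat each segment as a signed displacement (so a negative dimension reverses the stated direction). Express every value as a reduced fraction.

d5 = 25/4
d6 = 171/40
d7 = 129/40
d8 = -231/200
d9 = 197/80
d10 = 621/40
d11 = -597/40
endpoint = (51/20, -1287/80)

Apply edit: d4 := 10
  d5 = d3 + d2 = 25/4
  d6 = d4/4 - d1 + d2/2 = 171/40
  d7 = d6 + d1/3 - d5/5 = 129/40
  d8 = d7/5 - d1*3 = -231/200
  d9 = d6 - d1/3 - d7/2 = 197/80
  d10 = d7*5 - d1 = 621/40
  d11 = d7 - d5*3 + d1 = -597/40
Walk from origin (0, 0):
  seg 1: right by d3 = 3/2 → (3/2, 0)
  seg 2: up by d11 = -597/40 → (3/2, -597/40)
  seg 3: down by d1 = 3/5 → (3/2, -621/40)
  seg 4: right by d6 = 171/40 → (231/40, -621/40)
  seg 5: left by d7 = 129/40 → (51/20, -621/40)
  seg 6: up by d9 = 197/80 → (51/20, -209/16)
  seg 7: up by d7 = 129/40 → (51/20, -787/80)
  seg 8: down by d5 = 25/4 → (51/20, -1287/80)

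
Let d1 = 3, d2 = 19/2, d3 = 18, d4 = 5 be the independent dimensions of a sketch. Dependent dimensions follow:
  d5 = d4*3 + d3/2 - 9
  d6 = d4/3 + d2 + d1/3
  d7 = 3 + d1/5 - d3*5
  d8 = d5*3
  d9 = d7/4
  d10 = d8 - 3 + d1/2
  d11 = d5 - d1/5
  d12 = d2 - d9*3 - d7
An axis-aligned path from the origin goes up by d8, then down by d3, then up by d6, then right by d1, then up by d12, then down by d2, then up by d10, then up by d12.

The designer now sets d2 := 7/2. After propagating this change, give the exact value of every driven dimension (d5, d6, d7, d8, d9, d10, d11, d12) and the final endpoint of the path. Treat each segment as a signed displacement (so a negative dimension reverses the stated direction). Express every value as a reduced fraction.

Apply edit: d2 := 7/2
  d5 = d4*3 + d3/2 - 9 = 15
  d6 = d4/3 + d2 + d1/3 = 37/6
  d7 = 3 + d1/5 - d3*5 = -432/5
  d8 = d5*3 = 45
  d9 = d7/4 = -108/5
  d10 = d8 - 3 + d1/2 = 87/2
  d11 = d5 - d1/5 = 72/5
  d12 = d2 - d9*3 - d7 = 1547/10
Walk from origin (0, 0):
  seg 1: up by d8 = 45 → (0, 45)
  seg 2: down by d3 = 18 → (0, 27)
  seg 3: up by d6 = 37/6 → (0, 199/6)
  seg 4: right by d1 = 3 → (3, 199/6)
  seg 5: up by d12 = 1547/10 → (3, 2818/15)
  seg 6: down by d2 = 7/2 → (3, 5531/30)
  seg 7: up by d10 = 87/2 → (3, 3418/15)
  seg 8: up by d12 = 1547/10 → (3, 11477/30)

d5 = 15
d6 = 37/6
d7 = -432/5
d8 = 45
d9 = -108/5
d10 = 87/2
d11 = 72/5
d12 = 1547/10
endpoint = (3, 11477/30)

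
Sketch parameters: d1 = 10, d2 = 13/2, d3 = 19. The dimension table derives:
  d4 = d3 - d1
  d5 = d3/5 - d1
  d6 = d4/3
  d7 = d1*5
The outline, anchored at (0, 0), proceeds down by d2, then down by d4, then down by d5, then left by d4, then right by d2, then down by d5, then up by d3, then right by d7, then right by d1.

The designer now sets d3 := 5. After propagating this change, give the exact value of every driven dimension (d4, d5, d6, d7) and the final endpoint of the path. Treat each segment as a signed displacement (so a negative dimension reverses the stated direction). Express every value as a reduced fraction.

d4 = -5
d5 = -9
d6 = -5/3
d7 = 50
endpoint = (143/2, 43/2)

Apply edit: d3 := 5
  d4 = d3 - d1 = -5
  d5 = d3/5 - d1 = -9
  d6 = d4/3 = -5/3
  d7 = d1*5 = 50
Walk from origin (0, 0):
  seg 1: down by d2 = 13/2 → (0, -13/2)
  seg 2: down by d4 = -5 → (0, -3/2)
  seg 3: down by d5 = -9 → (0, 15/2)
  seg 4: left by d4 = -5 → (5, 15/2)
  seg 5: right by d2 = 13/2 → (23/2, 15/2)
  seg 6: down by d5 = -9 → (23/2, 33/2)
  seg 7: up by d3 = 5 → (23/2, 43/2)
  seg 8: right by d7 = 50 → (123/2, 43/2)
  seg 9: right by d1 = 10 → (143/2, 43/2)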